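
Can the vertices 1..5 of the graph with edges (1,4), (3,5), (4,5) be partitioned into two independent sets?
Yes. Partition: {1, 2, 5}, {3, 4}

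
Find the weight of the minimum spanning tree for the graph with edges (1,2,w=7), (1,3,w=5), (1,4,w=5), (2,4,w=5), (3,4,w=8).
15 (MST edges: (1,3,w=5), (1,4,w=5), (2,4,w=5); sum of weights 5 + 5 + 5 = 15)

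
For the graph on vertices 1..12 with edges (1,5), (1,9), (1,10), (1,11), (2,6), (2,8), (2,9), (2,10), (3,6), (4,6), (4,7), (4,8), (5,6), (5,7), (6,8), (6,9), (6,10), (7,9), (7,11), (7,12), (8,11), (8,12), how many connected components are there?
1 (components: {1, 2, 3, 4, 5, 6, 7, 8, 9, 10, 11, 12})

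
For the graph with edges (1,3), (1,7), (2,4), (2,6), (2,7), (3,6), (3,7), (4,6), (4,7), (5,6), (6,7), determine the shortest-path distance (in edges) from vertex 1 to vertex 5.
3 (path: 1 -> 7 -> 6 -> 5, 3 edges)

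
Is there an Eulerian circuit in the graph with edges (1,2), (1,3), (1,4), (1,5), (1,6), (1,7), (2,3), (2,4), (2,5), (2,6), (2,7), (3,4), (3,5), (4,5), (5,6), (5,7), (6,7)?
Yes (the graph is connected and all 7 vertices have even degree)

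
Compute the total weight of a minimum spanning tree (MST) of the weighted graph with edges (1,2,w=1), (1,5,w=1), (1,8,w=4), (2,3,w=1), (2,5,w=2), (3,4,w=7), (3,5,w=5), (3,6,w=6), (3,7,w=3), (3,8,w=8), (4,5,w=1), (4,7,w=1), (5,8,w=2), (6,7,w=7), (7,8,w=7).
13 (MST edges: (1,2,w=1), (1,5,w=1), (2,3,w=1), (3,6,w=6), (4,5,w=1), (4,7,w=1), (5,8,w=2); sum of weights 1 + 1 + 1 + 6 + 1 + 1 + 2 = 13)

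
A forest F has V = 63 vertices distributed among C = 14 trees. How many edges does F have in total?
49 (Each of the 14 component trees on V_i vertices has V_i - 1 edges; summing gives V - C = 63 - 14 = 49)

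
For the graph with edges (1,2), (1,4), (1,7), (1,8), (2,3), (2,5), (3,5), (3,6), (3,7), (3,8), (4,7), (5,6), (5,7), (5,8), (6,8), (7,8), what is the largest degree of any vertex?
5 (attained at vertices 3, 5, 7, 8)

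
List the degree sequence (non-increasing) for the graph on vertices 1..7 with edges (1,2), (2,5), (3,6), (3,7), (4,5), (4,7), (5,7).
[3, 3, 2, 2, 2, 1, 1] (degrees: deg(1)=1, deg(2)=2, deg(3)=2, deg(4)=2, deg(5)=3, deg(6)=1, deg(7)=3)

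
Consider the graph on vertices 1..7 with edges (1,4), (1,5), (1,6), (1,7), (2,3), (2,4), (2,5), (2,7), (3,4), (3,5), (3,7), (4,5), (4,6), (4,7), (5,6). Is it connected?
Yes (BFS from 1 visits [1, 4, 5, 6, 7, 2, 3] — all 7 vertices reached)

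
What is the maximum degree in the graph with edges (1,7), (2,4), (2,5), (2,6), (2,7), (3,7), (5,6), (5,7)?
4 (attained at vertices 2, 7)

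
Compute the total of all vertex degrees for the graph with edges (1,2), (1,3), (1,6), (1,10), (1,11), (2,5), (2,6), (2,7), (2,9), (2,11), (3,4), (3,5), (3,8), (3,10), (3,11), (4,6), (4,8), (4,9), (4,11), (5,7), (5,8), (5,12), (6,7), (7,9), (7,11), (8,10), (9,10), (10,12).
56 (handshake: sum of degrees = 2|E| = 2 x 28 = 56)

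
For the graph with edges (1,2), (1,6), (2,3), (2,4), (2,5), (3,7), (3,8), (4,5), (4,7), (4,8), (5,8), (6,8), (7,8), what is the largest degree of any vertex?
5 (attained at vertex 8)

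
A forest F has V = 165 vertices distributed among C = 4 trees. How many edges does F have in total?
161 (Each of the 4 component trees on V_i vertices has V_i - 1 edges; summing gives V - C = 165 - 4 = 161)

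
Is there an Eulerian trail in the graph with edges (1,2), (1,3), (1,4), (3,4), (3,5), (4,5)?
No (4 vertices have odd degree: {1, 2, 3, 4}; Eulerian path requires 0 or 2)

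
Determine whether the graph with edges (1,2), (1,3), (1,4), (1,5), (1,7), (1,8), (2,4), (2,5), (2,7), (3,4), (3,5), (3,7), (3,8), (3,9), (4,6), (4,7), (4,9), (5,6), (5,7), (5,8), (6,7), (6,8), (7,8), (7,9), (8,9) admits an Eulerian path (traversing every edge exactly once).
Yes — and in fact it has an Eulerian circuit (the graph is connected and all 9 vertices have even degree)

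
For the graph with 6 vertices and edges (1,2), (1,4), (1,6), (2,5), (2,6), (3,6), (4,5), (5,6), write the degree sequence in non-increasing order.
[4, 3, 3, 3, 2, 1] (degrees: deg(1)=3, deg(2)=3, deg(3)=1, deg(4)=2, deg(5)=3, deg(6)=4)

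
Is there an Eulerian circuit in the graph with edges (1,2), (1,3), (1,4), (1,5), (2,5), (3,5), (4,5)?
Yes (the graph is connected and all 5 vertices have even degree)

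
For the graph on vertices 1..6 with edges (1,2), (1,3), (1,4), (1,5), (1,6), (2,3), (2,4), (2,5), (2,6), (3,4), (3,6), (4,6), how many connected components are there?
1 (components: {1, 2, 3, 4, 5, 6})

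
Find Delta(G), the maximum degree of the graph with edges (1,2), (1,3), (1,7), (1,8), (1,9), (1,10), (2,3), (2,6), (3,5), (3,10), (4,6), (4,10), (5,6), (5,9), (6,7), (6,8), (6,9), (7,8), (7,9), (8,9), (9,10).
6 (attained at vertices 1, 6, 9)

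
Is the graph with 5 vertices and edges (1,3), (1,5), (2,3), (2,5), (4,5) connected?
Yes (BFS from 1 visits [1, 3, 5, 2, 4] — all 5 vertices reached)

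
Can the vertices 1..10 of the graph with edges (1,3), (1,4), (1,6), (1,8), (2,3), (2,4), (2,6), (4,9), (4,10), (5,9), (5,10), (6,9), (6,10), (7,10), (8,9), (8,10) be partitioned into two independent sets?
Yes. Partition: {1, 2, 9, 10}, {3, 4, 5, 6, 7, 8}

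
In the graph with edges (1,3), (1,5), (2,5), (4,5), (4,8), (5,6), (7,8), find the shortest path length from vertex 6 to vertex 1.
2 (path: 6 -> 5 -> 1, 2 edges)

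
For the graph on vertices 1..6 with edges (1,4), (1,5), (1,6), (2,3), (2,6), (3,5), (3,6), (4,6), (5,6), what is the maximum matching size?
3 (matching: (1,4), (2,6), (3,5); upper bound floor(n/2) = floor(6/2) = 3)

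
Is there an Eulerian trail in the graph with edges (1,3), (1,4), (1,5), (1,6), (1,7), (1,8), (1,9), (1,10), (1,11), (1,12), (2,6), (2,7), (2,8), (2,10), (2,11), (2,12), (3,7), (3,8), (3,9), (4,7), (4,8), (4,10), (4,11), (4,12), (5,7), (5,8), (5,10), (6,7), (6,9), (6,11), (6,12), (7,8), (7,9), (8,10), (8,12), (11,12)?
Yes (the graph is connected and exactly 2 vertices have odd degree: {10, 11}; any Eulerian path must start and end at those)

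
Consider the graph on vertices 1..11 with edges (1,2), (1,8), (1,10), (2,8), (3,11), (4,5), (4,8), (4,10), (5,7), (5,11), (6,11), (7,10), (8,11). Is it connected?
No, it has 2 components: {1, 2, 3, 4, 5, 6, 7, 8, 10, 11}, {9}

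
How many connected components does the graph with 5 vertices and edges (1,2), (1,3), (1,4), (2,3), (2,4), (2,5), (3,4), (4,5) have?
1 (components: {1, 2, 3, 4, 5})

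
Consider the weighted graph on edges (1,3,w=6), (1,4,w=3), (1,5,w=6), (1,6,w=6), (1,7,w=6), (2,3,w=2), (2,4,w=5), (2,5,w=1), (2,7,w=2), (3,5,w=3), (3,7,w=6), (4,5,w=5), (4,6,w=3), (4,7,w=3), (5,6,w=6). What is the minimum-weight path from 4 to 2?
5 (path: 4 -> 2; weights 5 = 5)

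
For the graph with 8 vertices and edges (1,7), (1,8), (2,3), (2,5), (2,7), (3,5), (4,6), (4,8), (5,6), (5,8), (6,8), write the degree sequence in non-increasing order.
[4, 4, 3, 3, 2, 2, 2, 2] (degrees: deg(1)=2, deg(2)=3, deg(3)=2, deg(4)=2, deg(5)=4, deg(6)=3, deg(7)=2, deg(8)=4)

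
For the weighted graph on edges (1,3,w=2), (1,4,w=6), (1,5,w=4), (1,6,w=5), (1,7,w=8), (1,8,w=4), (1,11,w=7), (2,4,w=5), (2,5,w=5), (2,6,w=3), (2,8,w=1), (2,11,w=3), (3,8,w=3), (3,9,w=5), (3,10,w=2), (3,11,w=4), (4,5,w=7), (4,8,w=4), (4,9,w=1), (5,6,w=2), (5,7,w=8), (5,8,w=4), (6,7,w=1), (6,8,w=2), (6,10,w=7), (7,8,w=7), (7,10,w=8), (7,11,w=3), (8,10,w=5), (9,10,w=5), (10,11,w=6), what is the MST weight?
21 (MST edges: (1,3,w=2), (2,8,w=1), (2,11,w=3), (3,8,w=3), (3,10,w=2), (4,8,w=4), (4,9,w=1), (5,6,w=2), (6,7,w=1), (6,8,w=2); sum of weights 2 + 1 + 3 + 3 + 2 + 4 + 1 + 2 + 1 + 2 = 21)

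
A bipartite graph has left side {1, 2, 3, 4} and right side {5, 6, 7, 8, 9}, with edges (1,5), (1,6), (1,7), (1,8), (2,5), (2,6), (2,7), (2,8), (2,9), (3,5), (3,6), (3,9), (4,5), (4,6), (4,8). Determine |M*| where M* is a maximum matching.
4 (matching: (1,8), (2,7), (3,9), (4,6); upper bound min(|L|,|R|) = min(4,5) = 4)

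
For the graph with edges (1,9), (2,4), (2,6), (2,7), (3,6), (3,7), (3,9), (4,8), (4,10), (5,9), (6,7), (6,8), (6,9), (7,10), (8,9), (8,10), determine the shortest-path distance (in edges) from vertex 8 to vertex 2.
2 (path: 8 -> 4 -> 2, 2 edges)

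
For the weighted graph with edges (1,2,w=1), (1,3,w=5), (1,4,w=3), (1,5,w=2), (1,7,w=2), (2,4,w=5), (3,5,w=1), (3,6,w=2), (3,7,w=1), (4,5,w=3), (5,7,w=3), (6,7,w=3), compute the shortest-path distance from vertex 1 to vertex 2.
1 (path: 1 -> 2; weights 1 = 1)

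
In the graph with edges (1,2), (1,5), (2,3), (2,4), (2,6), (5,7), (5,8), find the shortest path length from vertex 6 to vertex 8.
4 (path: 6 -> 2 -> 1 -> 5 -> 8, 4 edges)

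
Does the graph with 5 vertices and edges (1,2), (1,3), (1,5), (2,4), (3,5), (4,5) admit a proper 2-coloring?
No (odd cycle of length 3: 5 -> 1 -> 3 -> 5)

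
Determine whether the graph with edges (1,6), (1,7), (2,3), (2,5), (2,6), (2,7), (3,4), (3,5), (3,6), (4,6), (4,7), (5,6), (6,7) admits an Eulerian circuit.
No (2 vertices have odd degree: {4, 5}; Eulerian circuit requires 0)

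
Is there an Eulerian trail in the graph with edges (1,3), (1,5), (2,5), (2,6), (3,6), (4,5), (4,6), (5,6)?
Yes — and in fact it has an Eulerian circuit (the graph is connected and all 6 vertices have even degree)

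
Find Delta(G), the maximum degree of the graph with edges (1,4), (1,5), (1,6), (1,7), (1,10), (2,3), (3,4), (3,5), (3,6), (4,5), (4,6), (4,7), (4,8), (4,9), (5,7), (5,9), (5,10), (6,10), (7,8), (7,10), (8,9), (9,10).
7 (attained at vertex 4)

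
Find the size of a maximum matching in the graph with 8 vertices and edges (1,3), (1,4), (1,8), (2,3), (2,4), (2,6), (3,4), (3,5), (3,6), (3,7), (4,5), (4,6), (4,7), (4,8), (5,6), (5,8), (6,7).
4 (matching: (1,4), (2,6), (3,7), (5,8); upper bound floor(n/2) = floor(8/2) = 4)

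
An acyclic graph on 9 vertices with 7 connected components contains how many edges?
2 (Each of the 7 component trees on V_i vertices has V_i - 1 edges; summing gives V - C = 9 - 7 = 2)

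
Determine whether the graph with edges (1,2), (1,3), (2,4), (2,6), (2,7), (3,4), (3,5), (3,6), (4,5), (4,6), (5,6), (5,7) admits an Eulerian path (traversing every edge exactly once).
Yes — and in fact it has an Eulerian circuit (the graph is connected and all 7 vertices have even degree)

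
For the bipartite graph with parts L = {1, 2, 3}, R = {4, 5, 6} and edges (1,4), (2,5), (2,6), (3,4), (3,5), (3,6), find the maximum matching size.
3 (matching: (1,4), (2,6), (3,5); upper bound min(|L|,|R|) = min(3,3) = 3)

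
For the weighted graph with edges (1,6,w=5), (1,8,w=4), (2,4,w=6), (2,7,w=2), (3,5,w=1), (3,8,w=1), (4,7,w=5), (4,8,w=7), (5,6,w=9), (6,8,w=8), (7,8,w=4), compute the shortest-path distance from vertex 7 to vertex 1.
8 (path: 7 -> 8 -> 1; weights 4 + 4 = 8)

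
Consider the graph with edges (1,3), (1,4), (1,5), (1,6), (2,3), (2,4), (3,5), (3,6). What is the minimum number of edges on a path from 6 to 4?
2 (path: 6 -> 1 -> 4, 2 edges)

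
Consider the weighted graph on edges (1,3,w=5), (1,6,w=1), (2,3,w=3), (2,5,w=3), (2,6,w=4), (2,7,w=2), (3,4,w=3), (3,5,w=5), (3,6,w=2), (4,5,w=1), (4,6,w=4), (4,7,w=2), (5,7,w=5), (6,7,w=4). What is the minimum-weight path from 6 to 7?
4 (path: 6 -> 7; weights 4 = 4)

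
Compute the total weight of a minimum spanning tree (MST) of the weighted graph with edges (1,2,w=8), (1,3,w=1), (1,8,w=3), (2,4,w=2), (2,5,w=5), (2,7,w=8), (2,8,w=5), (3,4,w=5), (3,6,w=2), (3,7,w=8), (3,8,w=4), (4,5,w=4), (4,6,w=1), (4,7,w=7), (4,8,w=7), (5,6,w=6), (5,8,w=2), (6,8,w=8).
18 (MST edges: (1,3,w=1), (1,8,w=3), (2,4,w=2), (3,6,w=2), (4,6,w=1), (4,7,w=7), (5,8,w=2); sum of weights 1 + 3 + 2 + 2 + 1 + 7 + 2 = 18)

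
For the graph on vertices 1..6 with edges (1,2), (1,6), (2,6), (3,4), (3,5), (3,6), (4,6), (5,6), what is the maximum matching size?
3 (matching: (1,2), (3,5), (4,6); upper bound floor(n/2) = floor(6/2) = 3)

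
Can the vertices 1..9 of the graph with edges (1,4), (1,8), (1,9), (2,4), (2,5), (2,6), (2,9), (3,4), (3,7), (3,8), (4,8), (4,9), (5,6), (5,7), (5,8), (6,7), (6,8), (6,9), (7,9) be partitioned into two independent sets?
No (odd cycle of length 3: 4 -> 1 -> 8 -> 4)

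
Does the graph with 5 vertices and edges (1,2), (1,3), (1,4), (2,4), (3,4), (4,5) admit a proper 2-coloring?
No (odd cycle of length 3: 4 -> 1 -> 2 -> 4)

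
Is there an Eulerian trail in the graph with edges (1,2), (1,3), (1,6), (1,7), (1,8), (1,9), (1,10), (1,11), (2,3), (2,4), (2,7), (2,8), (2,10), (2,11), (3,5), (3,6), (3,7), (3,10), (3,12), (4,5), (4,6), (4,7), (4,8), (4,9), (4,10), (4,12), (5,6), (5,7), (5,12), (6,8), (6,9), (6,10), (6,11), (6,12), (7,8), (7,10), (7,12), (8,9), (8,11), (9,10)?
No (8 vertices have odd degree: {2, 3, 5, 6, 8, 9, 10, 12}; Eulerian path requires 0 or 2)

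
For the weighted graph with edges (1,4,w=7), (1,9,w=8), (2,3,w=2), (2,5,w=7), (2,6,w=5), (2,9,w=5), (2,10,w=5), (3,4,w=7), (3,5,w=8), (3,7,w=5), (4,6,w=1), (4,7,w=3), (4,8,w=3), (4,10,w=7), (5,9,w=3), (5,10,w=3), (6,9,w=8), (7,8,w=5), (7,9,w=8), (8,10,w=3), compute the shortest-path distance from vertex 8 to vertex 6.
4 (path: 8 -> 4 -> 6; weights 3 + 1 = 4)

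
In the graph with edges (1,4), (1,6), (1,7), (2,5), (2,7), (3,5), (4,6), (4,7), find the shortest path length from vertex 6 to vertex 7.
2 (path: 6 -> 4 -> 7, 2 edges)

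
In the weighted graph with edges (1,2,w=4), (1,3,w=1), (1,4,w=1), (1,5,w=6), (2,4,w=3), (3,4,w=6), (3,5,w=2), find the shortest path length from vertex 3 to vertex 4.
2 (path: 3 -> 1 -> 4; weights 1 + 1 = 2)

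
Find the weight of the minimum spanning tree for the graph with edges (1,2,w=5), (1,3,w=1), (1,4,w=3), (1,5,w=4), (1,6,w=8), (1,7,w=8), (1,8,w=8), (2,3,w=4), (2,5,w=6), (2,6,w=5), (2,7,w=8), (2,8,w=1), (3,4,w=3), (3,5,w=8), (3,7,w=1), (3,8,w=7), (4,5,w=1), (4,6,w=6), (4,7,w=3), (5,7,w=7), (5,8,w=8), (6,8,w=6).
16 (MST edges: (1,3,w=1), (1,4,w=3), (2,3,w=4), (2,6,w=5), (2,8,w=1), (3,7,w=1), (4,5,w=1); sum of weights 1 + 3 + 4 + 5 + 1 + 1 + 1 = 16)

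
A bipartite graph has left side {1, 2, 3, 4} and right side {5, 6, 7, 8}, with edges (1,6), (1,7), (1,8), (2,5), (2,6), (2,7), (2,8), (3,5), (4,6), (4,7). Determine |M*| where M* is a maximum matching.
4 (matching: (1,8), (2,7), (3,5), (4,6); upper bound min(|L|,|R|) = min(4,4) = 4)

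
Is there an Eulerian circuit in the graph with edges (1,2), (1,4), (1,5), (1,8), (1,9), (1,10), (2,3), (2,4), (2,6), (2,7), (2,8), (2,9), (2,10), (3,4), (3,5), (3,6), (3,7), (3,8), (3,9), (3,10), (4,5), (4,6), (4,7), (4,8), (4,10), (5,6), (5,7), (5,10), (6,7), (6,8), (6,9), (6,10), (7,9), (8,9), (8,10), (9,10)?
No (2 vertices have odd degree: {8, 9}; Eulerian circuit requires 0)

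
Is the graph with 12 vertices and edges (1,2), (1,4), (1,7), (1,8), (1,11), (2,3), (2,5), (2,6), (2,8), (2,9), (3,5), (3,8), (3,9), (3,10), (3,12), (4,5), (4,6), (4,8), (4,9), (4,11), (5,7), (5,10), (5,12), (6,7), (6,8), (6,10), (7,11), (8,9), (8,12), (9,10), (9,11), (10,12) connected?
Yes (BFS from 1 visits [1, 2, 4, 7, 8, 11, 3, 5, 6, 9, 12, 10] — all 12 vertices reached)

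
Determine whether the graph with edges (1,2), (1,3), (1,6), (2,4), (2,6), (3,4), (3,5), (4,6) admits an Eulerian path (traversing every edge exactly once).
No (6 vertices have odd degree: {1, 2, 3, 4, 5, 6}; Eulerian path requires 0 or 2)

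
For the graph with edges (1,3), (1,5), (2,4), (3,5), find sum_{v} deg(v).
8 (handshake: sum of degrees = 2|E| = 2 x 4 = 8)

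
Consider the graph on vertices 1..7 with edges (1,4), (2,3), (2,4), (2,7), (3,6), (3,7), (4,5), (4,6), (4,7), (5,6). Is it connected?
Yes (BFS from 1 visits [1, 4, 2, 5, 6, 7, 3] — all 7 vertices reached)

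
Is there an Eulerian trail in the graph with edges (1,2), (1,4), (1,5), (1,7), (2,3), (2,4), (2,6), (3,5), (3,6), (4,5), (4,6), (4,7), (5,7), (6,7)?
Yes (the graph is connected and exactly 2 vertices have odd degree: {3, 4}; any Eulerian path must start and end at those)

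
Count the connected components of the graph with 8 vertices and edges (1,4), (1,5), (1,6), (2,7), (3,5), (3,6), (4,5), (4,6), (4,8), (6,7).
1 (components: {1, 2, 3, 4, 5, 6, 7, 8})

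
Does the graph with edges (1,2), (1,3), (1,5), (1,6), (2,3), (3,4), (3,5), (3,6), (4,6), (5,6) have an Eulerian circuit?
No (2 vertices have odd degree: {3, 5}; Eulerian circuit requires 0)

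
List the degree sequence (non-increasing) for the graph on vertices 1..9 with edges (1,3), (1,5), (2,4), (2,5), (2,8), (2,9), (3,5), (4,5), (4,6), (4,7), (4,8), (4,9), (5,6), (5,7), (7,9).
[6, 6, 4, 3, 3, 2, 2, 2, 2] (degrees: deg(1)=2, deg(2)=4, deg(3)=2, deg(4)=6, deg(5)=6, deg(6)=2, deg(7)=3, deg(8)=2, deg(9)=3)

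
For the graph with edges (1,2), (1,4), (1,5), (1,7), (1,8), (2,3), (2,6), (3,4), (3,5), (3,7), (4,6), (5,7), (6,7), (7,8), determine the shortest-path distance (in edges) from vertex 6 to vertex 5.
2 (path: 6 -> 7 -> 5, 2 edges)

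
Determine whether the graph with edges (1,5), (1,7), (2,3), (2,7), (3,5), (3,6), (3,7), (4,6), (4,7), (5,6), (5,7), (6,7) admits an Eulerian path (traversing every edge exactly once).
Yes — and in fact it has an Eulerian circuit (the graph is connected and all 7 vertices have even degree)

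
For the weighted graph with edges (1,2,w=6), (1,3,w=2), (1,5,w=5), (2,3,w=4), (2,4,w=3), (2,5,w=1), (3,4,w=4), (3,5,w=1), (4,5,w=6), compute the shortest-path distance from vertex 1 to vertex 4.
6 (path: 1 -> 3 -> 4; weights 2 + 4 = 6)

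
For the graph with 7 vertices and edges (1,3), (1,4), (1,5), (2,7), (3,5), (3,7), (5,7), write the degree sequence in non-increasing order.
[3, 3, 3, 3, 1, 1, 0] (degrees: deg(1)=3, deg(2)=1, deg(3)=3, deg(4)=1, deg(5)=3, deg(6)=0, deg(7)=3)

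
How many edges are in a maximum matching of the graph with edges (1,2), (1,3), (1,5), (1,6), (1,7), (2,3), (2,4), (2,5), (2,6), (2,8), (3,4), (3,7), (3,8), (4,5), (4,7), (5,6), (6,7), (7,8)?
4 (matching: (1,7), (2,6), (3,8), (4,5); upper bound floor(n/2) = floor(8/2) = 4)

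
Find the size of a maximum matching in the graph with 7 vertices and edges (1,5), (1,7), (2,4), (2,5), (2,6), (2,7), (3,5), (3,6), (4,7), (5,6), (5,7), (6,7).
3 (matching: (1,7), (2,5), (3,6); upper bound floor(n/2) = floor(7/2) = 3)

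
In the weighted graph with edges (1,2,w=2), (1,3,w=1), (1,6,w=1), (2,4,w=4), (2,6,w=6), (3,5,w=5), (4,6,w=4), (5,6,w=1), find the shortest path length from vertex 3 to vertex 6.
2 (path: 3 -> 1 -> 6; weights 1 + 1 = 2)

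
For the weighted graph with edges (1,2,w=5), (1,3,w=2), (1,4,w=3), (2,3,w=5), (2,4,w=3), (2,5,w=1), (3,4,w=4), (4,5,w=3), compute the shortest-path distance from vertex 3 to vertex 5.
6 (path: 3 -> 2 -> 5; weights 5 + 1 = 6)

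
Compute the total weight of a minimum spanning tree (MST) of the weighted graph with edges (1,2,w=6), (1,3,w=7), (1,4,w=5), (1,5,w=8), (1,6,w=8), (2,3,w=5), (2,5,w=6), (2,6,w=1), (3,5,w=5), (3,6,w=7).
22 (MST edges: (1,2,w=6), (1,4,w=5), (2,3,w=5), (2,6,w=1), (3,5,w=5); sum of weights 6 + 5 + 5 + 1 + 5 = 22)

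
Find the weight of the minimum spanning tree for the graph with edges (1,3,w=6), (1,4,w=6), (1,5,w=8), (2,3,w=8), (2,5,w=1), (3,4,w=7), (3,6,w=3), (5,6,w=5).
21 (MST edges: (1,3,w=6), (1,4,w=6), (2,5,w=1), (3,6,w=3), (5,6,w=5); sum of weights 6 + 6 + 1 + 3 + 5 = 21)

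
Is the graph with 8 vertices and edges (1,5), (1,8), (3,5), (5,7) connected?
No, it has 4 components: {1, 3, 5, 7, 8}, {2}, {4}, {6}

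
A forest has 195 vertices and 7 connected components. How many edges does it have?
188 (Each of the 7 component trees on V_i vertices has V_i - 1 edges; summing gives V - C = 195 - 7 = 188)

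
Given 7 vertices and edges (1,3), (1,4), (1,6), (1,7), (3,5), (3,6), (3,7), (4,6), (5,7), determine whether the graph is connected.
No, it has 2 components: {1, 3, 4, 5, 6, 7}, {2}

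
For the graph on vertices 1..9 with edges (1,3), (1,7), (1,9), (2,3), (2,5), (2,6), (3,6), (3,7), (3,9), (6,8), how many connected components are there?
2 (components: {1, 2, 3, 5, 6, 7, 8, 9}, {4})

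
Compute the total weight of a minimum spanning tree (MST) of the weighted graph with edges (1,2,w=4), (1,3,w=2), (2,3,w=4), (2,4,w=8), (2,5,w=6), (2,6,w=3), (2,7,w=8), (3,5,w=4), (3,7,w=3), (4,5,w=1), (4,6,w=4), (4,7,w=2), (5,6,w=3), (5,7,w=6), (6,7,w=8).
14 (MST edges: (1,3,w=2), (2,6,w=3), (3,7,w=3), (4,5,w=1), (4,7,w=2), (5,6,w=3); sum of weights 2 + 3 + 3 + 1 + 2 + 3 = 14)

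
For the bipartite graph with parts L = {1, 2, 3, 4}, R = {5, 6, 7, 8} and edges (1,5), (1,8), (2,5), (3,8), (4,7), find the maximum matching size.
3 (matching: (1,8), (2,5), (4,7); upper bound min(|L|,|R|) = min(4,4) = 4)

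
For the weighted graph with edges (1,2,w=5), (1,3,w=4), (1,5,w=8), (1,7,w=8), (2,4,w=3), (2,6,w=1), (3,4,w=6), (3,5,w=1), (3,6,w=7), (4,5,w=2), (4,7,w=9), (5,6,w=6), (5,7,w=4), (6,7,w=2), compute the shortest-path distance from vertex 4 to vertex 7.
6 (path: 4 -> 5 -> 7; weights 2 + 4 = 6)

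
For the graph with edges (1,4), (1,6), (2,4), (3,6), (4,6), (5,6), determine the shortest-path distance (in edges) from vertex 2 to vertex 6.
2 (path: 2 -> 4 -> 6, 2 edges)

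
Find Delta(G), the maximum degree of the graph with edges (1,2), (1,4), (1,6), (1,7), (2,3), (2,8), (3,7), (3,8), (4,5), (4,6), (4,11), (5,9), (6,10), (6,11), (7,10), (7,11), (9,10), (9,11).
4 (attained at vertices 1, 4, 6, 7, 11)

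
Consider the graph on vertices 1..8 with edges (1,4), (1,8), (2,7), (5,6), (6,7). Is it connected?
No, it has 3 components: {1, 4, 8}, {2, 5, 6, 7}, {3}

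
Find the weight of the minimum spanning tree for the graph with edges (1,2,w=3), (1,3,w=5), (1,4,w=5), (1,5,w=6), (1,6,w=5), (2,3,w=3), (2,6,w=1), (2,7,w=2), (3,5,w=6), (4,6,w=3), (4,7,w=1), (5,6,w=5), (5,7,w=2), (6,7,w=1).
11 (MST edges: (1,2,w=3), (2,3,w=3), (2,6,w=1), (4,7,w=1), (5,7,w=2), (6,7,w=1); sum of weights 3 + 3 + 1 + 1 + 2 + 1 = 11)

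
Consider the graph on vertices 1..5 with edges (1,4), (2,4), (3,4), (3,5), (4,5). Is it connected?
Yes (BFS from 1 visits [1, 4, 2, 3, 5] — all 5 vertices reached)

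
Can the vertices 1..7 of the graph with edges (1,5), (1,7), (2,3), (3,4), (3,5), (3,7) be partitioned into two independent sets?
Yes. Partition: {1, 3, 6}, {2, 4, 5, 7}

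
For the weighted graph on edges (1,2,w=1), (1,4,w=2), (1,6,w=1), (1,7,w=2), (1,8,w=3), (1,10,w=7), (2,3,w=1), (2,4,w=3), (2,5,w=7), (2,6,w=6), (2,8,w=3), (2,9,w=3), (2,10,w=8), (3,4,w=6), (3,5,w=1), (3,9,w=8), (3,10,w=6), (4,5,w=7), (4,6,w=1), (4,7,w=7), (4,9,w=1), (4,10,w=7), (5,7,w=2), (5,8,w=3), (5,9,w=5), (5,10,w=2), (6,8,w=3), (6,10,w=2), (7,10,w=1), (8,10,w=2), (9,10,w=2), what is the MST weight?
11 (MST edges: (1,2,w=1), (1,6,w=1), (1,7,w=2), (2,3,w=1), (3,5,w=1), (4,6,w=1), (4,9,w=1), (7,10,w=1), (8,10,w=2); sum of weights 1 + 1 + 2 + 1 + 1 + 1 + 1 + 1 + 2 = 11)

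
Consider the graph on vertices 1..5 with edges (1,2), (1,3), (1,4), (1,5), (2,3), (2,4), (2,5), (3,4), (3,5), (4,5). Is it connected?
Yes (BFS from 1 visits [1, 2, 3, 4, 5] — all 5 vertices reached)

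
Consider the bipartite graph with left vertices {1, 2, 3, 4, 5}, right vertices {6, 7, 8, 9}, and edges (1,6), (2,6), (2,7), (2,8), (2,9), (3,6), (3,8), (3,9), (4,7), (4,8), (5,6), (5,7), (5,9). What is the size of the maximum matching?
4 (matching: (1,6), (2,9), (3,8), (4,7); upper bound min(|L|,|R|) = min(5,4) = 4)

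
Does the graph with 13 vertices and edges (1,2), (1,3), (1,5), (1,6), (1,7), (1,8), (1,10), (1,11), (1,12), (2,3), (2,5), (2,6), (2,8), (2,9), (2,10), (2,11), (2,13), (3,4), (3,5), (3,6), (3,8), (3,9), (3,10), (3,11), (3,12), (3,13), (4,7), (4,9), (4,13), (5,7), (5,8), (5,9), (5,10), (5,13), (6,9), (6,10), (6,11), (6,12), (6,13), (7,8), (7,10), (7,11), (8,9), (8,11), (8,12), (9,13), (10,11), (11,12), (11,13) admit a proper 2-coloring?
No (odd cycle of length 3: 8 -> 1 -> 3 -> 8)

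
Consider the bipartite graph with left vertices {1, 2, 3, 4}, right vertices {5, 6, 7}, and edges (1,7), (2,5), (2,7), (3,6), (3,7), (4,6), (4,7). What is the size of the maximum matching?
3 (matching: (1,7), (2,5), (3,6); upper bound min(|L|,|R|) = min(4,3) = 3)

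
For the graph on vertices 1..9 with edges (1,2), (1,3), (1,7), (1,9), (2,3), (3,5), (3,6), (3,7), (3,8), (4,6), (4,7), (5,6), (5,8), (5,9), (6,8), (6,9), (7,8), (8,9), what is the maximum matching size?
4 (matching: (1,7), (3,8), (4,6), (5,9); upper bound floor(n/2) = floor(9/2) = 4)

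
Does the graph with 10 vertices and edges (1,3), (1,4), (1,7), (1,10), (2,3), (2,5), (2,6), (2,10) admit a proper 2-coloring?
Yes. Partition: {1, 2, 8, 9}, {3, 4, 5, 6, 7, 10}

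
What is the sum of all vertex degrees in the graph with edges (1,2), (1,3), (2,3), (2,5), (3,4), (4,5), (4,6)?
14 (handshake: sum of degrees = 2|E| = 2 x 7 = 14)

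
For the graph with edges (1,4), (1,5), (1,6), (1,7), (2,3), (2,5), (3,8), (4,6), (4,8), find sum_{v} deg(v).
18 (handshake: sum of degrees = 2|E| = 2 x 9 = 18)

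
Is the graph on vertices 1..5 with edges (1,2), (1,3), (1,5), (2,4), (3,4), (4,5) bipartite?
Yes. Partition: {1, 4}, {2, 3, 5}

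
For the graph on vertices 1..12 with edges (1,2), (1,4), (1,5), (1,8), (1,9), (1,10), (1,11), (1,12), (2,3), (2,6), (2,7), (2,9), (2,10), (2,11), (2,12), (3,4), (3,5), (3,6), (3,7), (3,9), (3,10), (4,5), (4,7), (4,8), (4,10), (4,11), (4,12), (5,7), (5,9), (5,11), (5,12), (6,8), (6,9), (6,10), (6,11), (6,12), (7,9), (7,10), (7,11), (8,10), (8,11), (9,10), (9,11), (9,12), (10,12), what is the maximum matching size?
6 (matching: (1,9), (2,10), (3,5), (4,8), (6,12), (7,11); upper bound floor(n/2) = floor(12/2) = 6)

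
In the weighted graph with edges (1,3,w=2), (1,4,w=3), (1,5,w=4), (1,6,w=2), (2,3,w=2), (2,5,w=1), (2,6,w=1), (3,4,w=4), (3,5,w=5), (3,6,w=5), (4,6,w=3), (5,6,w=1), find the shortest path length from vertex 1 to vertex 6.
2 (path: 1 -> 6; weights 2 = 2)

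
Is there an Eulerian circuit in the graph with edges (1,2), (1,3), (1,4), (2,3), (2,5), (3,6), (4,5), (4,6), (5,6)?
No (6 vertices have odd degree: {1, 2, 3, 4, 5, 6}; Eulerian circuit requires 0)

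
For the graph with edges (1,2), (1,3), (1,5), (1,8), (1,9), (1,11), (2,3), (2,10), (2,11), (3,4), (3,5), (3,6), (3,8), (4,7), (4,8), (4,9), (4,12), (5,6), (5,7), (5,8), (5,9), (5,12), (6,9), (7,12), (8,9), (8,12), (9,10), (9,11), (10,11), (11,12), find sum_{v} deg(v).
60 (handshake: sum of degrees = 2|E| = 2 x 30 = 60)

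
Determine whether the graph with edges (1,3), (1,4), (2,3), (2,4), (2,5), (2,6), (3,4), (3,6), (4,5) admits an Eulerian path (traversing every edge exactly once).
Yes — and in fact it has an Eulerian circuit (the graph is connected and all 6 vertices have even degree)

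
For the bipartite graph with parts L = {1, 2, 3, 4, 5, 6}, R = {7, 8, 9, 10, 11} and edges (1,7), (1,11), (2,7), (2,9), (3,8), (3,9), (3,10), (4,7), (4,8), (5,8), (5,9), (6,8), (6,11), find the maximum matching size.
5 (matching: (1,11), (2,9), (3,10), (4,7), (5,8); upper bound min(|L|,|R|) = min(6,5) = 5)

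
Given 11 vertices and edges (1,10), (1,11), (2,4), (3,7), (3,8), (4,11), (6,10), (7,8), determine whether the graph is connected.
No, it has 4 components: {1, 2, 4, 6, 10, 11}, {3, 7, 8}, {5}, {9}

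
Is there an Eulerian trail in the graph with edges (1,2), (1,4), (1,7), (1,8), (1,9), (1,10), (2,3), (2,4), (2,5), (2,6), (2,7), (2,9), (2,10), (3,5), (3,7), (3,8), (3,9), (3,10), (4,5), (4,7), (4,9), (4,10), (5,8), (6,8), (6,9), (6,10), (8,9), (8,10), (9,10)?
Yes (the graph is connected and exactly 2 vertices have odd degree: {9, 10}; any Eulerian path must start and end at those)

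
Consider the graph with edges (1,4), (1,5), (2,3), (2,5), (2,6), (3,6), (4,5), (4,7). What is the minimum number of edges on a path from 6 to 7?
4 (path: 6 -> 2 -> 5 -> 4 -> 7, 4 edges)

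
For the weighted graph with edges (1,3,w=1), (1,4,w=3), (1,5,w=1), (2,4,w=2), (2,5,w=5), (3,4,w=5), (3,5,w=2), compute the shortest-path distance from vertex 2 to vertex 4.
2 (path: 2 -> 4; weights 2 = 2)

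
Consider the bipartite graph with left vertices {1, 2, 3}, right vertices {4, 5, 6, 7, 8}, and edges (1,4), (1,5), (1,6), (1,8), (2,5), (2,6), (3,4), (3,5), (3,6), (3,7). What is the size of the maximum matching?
3 (matching: (1,8), (2,6), (3,7); upper bound min(|L|,|R|) = min(3,5) = 3)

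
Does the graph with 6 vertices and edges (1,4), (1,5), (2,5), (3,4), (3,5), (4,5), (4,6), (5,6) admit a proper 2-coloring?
No (odd cycle of length 3: 4 -> 1 -> 5 -> 4)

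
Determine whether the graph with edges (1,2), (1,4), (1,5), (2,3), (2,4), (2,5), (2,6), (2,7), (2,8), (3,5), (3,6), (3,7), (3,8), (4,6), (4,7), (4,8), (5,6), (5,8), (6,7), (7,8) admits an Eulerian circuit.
No (8 vertices have odd degree: {1, 2, 3, 4, 5, 6, 7, 8}; Eulerian circuit requires 0)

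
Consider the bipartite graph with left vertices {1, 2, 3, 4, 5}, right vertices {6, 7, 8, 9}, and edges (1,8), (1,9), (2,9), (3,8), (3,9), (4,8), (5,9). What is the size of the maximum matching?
2 (matching: (1,9), (3,8); upper bound min(|L|,|R|) = min(5,4) = 4)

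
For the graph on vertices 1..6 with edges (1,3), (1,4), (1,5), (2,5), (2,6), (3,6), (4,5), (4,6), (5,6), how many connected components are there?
1 (components: {1, 2, 3, 4, 5, 6})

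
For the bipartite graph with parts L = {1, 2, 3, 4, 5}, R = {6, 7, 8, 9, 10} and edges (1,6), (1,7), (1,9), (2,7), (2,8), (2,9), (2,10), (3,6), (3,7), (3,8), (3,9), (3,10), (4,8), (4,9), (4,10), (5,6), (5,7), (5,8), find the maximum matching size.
5 (matching: (1,9), (2,7), (3,8), (4,10), (5,6); upper bound min(|L|,|R|) = min(5,5) = 5)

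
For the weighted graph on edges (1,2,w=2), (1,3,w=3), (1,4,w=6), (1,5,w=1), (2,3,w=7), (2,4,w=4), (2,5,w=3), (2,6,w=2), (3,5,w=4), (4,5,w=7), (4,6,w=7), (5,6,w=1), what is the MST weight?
11 (MST edges: (1,2,w=2), (1,3,w=3), (1,5,w=1), (2,4,w=4), (5,6,w=1); sum of weights 2 + 3 + 1 + 4 + 1 = 11)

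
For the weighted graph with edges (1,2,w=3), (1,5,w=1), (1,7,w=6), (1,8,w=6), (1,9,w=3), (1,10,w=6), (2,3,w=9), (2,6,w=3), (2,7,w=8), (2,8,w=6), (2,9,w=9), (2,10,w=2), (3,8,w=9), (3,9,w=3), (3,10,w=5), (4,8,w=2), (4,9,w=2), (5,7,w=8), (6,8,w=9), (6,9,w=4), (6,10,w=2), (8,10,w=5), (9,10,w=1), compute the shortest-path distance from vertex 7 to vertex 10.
10 (path: 7 -> 2 -> 10; weights 8 + 2 = 10)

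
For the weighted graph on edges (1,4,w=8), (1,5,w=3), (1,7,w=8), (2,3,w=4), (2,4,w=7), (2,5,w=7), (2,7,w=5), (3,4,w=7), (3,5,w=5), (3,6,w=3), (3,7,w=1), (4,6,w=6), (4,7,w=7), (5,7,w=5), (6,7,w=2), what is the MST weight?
21 (MST edges: (1,5,w=3), (2,3,w=4), (3,5,w=5), (3,7,w=1), (4,6,w=6), (6,7,w=2); sum of weights 3 + 4 + 5 + 1 + 6 + 2 = 21)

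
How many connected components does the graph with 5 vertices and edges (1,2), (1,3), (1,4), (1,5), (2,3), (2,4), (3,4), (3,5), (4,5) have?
1 (components: {1, 2, 3, 4, 5})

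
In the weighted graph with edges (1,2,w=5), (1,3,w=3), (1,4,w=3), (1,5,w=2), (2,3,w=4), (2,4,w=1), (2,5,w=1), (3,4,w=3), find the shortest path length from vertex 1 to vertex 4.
3 (path: 1 -> 4; weights 3 = 3)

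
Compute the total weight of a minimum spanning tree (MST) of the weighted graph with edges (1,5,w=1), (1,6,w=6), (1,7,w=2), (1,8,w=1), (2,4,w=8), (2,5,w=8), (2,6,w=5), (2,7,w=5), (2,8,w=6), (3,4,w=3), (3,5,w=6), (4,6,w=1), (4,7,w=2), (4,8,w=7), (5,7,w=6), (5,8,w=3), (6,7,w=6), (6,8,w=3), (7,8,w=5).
15 (MST edges: (1,5,w=1), (1,7,w=2), (1,8,w=1), (2,6,w=5), (3,4,w=3), (4,6,w=1), (4,7,w=2); sum of weights 1 + 2 + 1 + 5 + 3 + 1 + 2 = 15)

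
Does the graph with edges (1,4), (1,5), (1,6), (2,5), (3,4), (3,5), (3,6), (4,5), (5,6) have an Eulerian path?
No (6 vertices have odd degree: {1, 2, 3, 4, 5, 6}; Eulerian path requires 0 or 2)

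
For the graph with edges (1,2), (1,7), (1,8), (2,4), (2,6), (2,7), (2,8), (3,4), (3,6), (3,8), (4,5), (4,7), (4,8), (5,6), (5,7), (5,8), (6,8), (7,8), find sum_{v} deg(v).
36 (handshake: sum of degrees = 2|E| = 2 x 18 = 36)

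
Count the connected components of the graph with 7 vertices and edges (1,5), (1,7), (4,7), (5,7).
4 (components: {1, 4, 5, 7}, {2}, {3}, {6})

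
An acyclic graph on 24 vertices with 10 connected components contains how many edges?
14 (Each of the 10 component trees on V_i vertices has V_i - 1 edges; summing gives V - C = 24 - 10 = 14)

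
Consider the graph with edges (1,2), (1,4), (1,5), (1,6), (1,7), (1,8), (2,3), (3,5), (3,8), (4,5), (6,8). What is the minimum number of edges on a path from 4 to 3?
2 (path: 4 -> 5 -> 3, 2 edges)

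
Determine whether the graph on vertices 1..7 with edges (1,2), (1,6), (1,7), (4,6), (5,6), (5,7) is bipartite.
Yes. Partition: {1, 3, 4, 5}, {2, 6, 7}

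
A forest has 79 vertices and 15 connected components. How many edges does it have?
64 (Each of the 15 component trees on V_i vertices has V_i - 1 edges; summing gives V - C = 79 - 15 = 64)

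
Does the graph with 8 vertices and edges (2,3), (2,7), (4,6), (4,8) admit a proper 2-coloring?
Yes. Partition: {1, 2, 4, 5}, {3, 6, 7, 8}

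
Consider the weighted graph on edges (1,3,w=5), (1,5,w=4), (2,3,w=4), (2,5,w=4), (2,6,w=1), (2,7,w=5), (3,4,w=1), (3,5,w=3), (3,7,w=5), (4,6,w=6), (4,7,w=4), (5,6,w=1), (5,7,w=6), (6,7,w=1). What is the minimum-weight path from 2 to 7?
2 (path: 2 -> 6 -> 7; weights 1 + 1 = 2)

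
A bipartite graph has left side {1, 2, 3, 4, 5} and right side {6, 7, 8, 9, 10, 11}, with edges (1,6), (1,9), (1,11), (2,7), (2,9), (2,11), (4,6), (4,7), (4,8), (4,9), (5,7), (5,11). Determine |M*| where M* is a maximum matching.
4 (matching: (1,11), (2,9), (4,8), (5,7); upper bound min(|L|,|R|) = min(5,6) = 5)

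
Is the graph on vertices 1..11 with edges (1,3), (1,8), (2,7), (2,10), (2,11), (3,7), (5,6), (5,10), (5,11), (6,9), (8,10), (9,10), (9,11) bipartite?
Yes. Partition: {1, 4, 6, 7, 10, 11}, {2, 3, 5, 8, 9}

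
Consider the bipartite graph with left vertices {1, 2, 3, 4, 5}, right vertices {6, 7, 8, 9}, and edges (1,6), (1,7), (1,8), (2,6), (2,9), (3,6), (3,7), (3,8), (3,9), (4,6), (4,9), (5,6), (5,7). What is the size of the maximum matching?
4 (matching: (1,8), (2,9), (3,7), (4,6); upper bound min(|L|,|R|) = min(5,4) = 4)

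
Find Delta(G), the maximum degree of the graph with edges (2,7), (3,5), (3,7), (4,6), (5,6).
2 (attained at vertices 3, 5, 6, 7)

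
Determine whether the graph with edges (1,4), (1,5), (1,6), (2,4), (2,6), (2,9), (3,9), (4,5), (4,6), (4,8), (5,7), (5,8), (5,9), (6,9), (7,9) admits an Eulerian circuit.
No (6 vertices have odd degree: {1, 2, 3, 4, 5, 9}; Eulerian circuit requires 0)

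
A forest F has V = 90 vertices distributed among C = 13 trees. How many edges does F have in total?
77 (Each of the 13 component trees on V_i vertices has V_i - 1 edges; summing gives V - C = 90 - 13 = 77)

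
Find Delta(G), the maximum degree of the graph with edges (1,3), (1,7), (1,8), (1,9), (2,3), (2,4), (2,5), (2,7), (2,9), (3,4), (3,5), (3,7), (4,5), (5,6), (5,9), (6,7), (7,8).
5 (attained at vertices 2, 3, 5, 7)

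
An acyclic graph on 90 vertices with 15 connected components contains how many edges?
75 (Each of the 15 component trees on V_i vertices has V_i - 1 edges; summing gives V - C = 90 - 15 = 75)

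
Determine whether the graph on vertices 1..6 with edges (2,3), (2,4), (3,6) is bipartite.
Yes. Partition: {1, 2, 5, 6}, {3, 4}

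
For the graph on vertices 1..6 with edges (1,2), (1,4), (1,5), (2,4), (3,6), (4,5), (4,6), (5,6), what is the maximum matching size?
3 (matching: (1,5), (2,4), (3,6); upper bound floor(n/2) = floor(6/2) = 3)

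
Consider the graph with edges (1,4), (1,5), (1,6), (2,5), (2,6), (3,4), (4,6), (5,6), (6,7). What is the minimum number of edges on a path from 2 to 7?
2 (path: 2 -> 6 -> 7, 2 edges)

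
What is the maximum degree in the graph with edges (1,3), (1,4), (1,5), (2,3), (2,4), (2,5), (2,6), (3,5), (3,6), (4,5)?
4 (attained at vertices 2, 3, 5)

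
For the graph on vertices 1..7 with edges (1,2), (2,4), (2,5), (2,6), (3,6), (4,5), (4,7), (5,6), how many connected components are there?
1 (components: {1, 2, 3, 4, 5, 6, 7})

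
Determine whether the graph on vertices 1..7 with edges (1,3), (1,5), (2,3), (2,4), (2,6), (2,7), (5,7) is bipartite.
No (odd cycle of length 5: 2 -> 3 -> 1 -> 5 -> 7 -> 2)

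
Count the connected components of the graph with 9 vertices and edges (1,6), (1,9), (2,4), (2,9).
5 (components: {1, 2, 4, 6, 9}, {3}, {5}, {7}, {8})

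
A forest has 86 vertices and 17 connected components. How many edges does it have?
69 (Each of the 17 component trees on V_i vertices has V_i - 1 edges; summing gives V - C = 86 - 17 = 69)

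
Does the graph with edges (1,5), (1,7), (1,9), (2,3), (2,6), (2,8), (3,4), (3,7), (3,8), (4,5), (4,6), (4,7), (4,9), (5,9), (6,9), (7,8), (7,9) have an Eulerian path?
No (8 vertices have odd degree: {1, 2, 4, 5, 6, 7, 8, 9}; Eulerian path requires 0 or 2)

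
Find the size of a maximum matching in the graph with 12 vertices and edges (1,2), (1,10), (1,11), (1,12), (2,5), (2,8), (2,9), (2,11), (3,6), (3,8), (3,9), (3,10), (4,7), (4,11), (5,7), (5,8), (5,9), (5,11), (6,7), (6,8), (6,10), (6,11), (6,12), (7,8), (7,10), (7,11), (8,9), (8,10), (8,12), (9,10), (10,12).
6 (matching: (1,2), (3,6), (4,7), (5,11), (8,12), (9,10); upper bound floor(n/2) = floor(12/2) = 6)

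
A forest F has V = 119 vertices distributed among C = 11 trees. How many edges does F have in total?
108 (Each of the 11 component trees on V_i vertices has V_i - 1 edges; summing gives V - C = 119 - 11 = 108)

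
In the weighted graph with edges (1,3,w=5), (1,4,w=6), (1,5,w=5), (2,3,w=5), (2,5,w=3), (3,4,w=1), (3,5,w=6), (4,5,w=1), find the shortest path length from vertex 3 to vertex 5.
2 (path: 3 -> 4 -> 5; weights 1 + 1 = 2)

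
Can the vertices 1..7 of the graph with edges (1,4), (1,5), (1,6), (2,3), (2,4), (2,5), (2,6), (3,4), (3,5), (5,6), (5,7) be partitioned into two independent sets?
No (odd cycle of length 3: 5 -> 1 -> 6 -> 5)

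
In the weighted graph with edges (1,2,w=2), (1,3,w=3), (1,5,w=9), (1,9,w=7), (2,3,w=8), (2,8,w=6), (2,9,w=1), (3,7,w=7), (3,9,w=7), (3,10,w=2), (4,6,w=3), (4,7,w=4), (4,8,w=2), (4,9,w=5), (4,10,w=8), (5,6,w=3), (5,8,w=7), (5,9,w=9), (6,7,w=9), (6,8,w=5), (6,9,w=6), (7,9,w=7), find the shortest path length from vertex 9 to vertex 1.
3 (path: 9 -> 2 -> 1; weights 1 + 2 = 3)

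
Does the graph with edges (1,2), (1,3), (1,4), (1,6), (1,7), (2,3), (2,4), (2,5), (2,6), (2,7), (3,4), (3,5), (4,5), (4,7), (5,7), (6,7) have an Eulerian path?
No (4 vertices have odd degree: {1, 4, 6, 7}; Eulerian path requires 0 or 2)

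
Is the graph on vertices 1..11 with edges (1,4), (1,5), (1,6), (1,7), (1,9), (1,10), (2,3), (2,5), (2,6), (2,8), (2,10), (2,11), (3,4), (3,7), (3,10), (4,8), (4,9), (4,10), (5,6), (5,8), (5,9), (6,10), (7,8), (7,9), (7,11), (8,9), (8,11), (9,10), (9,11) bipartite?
No (odd cycle of length 3: 9 -> 1 -> 10 -> 9)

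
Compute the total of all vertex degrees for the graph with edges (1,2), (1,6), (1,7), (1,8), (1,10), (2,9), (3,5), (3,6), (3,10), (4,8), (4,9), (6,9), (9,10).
26 (handshake: sum of degrees = 2|E| = 2 x 13 = 26)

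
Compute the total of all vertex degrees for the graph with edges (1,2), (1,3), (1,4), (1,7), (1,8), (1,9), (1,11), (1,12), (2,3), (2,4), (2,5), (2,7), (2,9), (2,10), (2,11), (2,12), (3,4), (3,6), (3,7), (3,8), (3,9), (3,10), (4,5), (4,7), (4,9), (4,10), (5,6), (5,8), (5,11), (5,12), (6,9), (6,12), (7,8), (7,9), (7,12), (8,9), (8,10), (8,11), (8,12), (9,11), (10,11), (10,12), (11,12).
86 (handshake: sum of degrees = 2|E| = 2 x 43 = 86)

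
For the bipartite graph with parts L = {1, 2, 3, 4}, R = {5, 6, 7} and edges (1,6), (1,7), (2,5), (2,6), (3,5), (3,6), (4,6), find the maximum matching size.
3 (matching: (1,7), (2,6), (3,5); upper bound min(|L|,|R|) = min(4,3) = 3)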